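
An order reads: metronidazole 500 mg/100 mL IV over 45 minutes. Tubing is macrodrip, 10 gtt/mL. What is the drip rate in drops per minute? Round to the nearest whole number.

22 gtt/min

100 mL ÷ (45 min) = 2.222222 mL/min
2.222222 mL/min × 10 gtt/mL = 22.22222 gtt/min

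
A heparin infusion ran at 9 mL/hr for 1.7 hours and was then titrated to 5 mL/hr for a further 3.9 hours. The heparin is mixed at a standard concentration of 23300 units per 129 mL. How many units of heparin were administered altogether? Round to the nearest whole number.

6286 units

Concentration = 23300 units ÷ 129 mL = 180.6202 units/mL
Stage 1: 9 mL/hr × 1.7 hr = 15.3 mL → 15.3 mL × 180.6202 units/mL = 2763.488 units
Stage 2: 5 mL/hr × 3.9 hr = 19.5 mL → 19.5 mL × 180.6202 units/mL = 3522.093 units
Total = 2763.488 + 3522.093 = 6285.581 units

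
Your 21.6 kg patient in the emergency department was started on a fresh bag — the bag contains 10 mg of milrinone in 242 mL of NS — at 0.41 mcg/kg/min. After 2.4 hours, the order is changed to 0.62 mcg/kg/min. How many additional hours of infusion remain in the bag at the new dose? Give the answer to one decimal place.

10.9 hours

Initial rate:
Dose = 0.41 mcg/kg/min × 21.6 kg = 8.856 mcg/min
8.856 mcg/min × 60 min/hr = 531.36 mcg/hr
Concentration = 10 mg ÷ 242 mL = 0.04132231 mg/mL = 41.32231 mcg/mL
Rate = 531.36 mcg/hr ÷ 41.32231 mcg/mL = 12.85891 mL/hr
Volume infused so far = 12.85891 mL/hr × 2.4 hr = 30.86139 mL
Volume remaining = 242 − 30.86139 = 211.1386 mL
New rate:
Dose = 0.62 mcg/kg/min × 21.6 kg = 13.392 mcg/min
13.392 mcg/min × 60 min/hr = 803.52 mcg/hr
Rate = 803.52 mcg/hr ÷ 41.32231 mcg/mL = 19.44518 mL/hr
Time remaining = 211.1386 mL ÷ 19.44518 mL/hr = 10.85814 hr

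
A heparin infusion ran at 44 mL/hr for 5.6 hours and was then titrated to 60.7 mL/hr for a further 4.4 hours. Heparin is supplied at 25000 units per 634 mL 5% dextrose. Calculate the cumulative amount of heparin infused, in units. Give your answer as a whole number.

Concentration = 25000 units ÷ 634 mL = 39.43218 units/mL
Stage 1: 44 mL/hr × 5.6 hr = 246.4 mL → 246.4 mL × 39.43218 units/mL = 9716.088 units
Stage 2: 60.7 mL/hr × 4.4 hr = 267.08 mL → 267.08 mL × 39.43218 units/mL = 10531.55 units
Total = 9716.088 + 10531.55 = 20247.63 units

20248 units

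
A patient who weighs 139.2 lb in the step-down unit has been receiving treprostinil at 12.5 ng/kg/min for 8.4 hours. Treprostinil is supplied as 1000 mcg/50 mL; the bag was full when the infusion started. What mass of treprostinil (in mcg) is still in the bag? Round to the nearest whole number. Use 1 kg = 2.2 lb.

601 mcg

Weight = 139.2 lb ÷ 2.2 lb/kg = 63.27273 kg
Dose = 12.5 ng/kg/min × 63.27273 kg = 790.9091 ng/min
790.9091 ng/min × 60 min/hr = 47454.55 ng/hr
Concentration = 1000 mcg ÷ 50 mL = 20 mcg/mL = 20000 ng/mL
Rate = 47454.55 ng/hr ÷ 20000 ng/mL = 2.372727 mL/hr
Volume infused = 2.372727 mL/hr × 8.4 hr = 19.93091 mL
Volume remaining = 50 − 19.93091 = 30.06909 mL
Drug remaining = 30.06909 mL × 20000 ng/mL = 601381.8 ng = 601.3818 mcg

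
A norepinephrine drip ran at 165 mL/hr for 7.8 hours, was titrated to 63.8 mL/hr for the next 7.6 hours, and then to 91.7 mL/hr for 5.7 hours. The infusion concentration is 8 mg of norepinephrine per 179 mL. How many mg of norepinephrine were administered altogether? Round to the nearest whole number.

103 mg

Concentration = 8 mg ÷ 179 mL = 0.04469274 mg/mL
Stage 1: 165 mL/hr × 7.8 hr = 1287 mL → 1287 mL × 0.04469274 mg/mL = 57.51955 mg
Stage 2: 63.8 mL/hr × 7.6 hr = 484.88 mL → 484.88 mL × 0.04469274 mg/mL = 21.67061 mg
Stage 3: 91.7 mL/hr × 5.7 hr = 522.69 mL → 522.69 mL × 0.04469274 mg/mL = 23.36045 mg
Total = 57.51955 + 21.67061 + 23.36045 = 102.5506 mg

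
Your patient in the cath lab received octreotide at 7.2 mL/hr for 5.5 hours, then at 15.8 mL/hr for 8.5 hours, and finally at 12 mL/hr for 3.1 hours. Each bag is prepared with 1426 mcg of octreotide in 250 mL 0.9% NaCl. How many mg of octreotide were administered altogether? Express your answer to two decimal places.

1.20 mg

Concentration = 1426 mcg ÷ 250 mL = 5.704 mcg/mL
Stage 1: 7.2 mL/hr × 5.5 hr = 39.6 mL → 39.6 mL × 5.704 mcg/mL = 225.8784 mcg
Stage 2: 15.8 mL/hr × 8.5 hr = 134.3 mL → 134.3 mL × 5.704 mcg/mL = 766.0472 mcg
Stage 3: 12 mL/hr × 3.1 hr = 37.2 mL → 37.2 mL × 5.704 mcg/mL = 212.1888 mcg
Total = 225.8784 + 766.0472 + 212.1888 = 1204.114 mcg = 1.204114 mg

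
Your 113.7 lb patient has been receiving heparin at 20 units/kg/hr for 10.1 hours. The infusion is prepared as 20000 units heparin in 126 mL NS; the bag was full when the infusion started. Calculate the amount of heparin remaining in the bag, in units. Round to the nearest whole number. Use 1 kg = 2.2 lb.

Weight = 113.7 lb ÷ 2.2 lb/kg = 51.68182 kg
Dose = 20 units/kg/hr × 51.68182 kg = 1033.636 units/hr
Concentration = 20000 units ÷ 126 mL = 158.7302 units/mL
Rate = 1033.636 units/hr ÷ 158.7302 units/mL = 6.511909 mL/hr
Volume infused = 6.511909 mL/hr × 10.1 hr = 65.77028 mL
Volume remaining = 126 − 65.77028 = 60.22972 mL
Drug remaining = 60.22972 mL × 158.7302 units/mL = 9560.273 units

9560 units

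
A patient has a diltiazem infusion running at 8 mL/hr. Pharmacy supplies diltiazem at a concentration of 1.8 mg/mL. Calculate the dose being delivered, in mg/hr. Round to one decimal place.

Drug rate = 8 mL/hr × 1.8 mg/mL = 14.4 mg/hr

14.4 mg/hr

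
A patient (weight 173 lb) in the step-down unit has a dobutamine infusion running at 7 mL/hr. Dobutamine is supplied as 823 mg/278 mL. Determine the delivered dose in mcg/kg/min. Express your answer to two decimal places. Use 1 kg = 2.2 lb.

4.39 mcg/kg/min

Weight = 173 lb ÷ 2.2 lb/kg = 78.63636 kg
Concentration = 823 mg ÷ 278 mL = 2.960432 mg/mL = 2960.432 mcg/mL
Drug rate = 7 mL/hr × 2960.432 mcg/mL = 20723.02 mcg/hr
20723.02 mcg/hr ÷ 60 min/hr = 345.3837 mcg/min
345.3837 mcg/min ÷ 78.63636 kg = 4.392163 mcg/kg/min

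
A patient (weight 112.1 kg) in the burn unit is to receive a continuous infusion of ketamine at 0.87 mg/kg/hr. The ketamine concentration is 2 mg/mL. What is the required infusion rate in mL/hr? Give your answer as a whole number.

Dose = 0.87 mg/kg/hr × 112.1 kg = 97.527 mg/hr
Rate = 97.527 mg/hr ÷ 2 mg/mL = 48.7635 mL/hr

49 mL/hr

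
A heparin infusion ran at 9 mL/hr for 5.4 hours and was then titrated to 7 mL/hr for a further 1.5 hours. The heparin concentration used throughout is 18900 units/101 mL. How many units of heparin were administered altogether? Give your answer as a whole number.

Concentration = 18900 units ÷ 101 mL = 187.1287 units/mL
Stage 1: 9 mL/hr × 5.4 hr = 48.6 mL → 48.6 mL × 187.1287 units/mL = 9094.455 units
Stage 2: 7 mL/hr × 1.5 hr = 10.5 mL → 10.5 mL × 187.1287 units/mL = 1964.851 units
Total = 9094.455 + 1964.851 = 11059.31 units

11059 units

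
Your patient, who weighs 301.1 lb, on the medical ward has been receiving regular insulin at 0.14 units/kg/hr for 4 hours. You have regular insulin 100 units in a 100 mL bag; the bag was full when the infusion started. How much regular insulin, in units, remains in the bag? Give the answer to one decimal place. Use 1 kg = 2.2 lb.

Weight = 301.1 lb ÷ 2.2 lb/kg = 136.8636 kg
Dose = 0.14 units/kg/hr × 136.8636 kg = 19.16091 units/hr
Concentration = 100 units ÷ 100 mL = 1 units/mL
Rate = 19.16091 units/hr ÷ 1 units/mL = 19.16091 mL/hr
Volume infused = 19.16091 mL/hr × 4 hr = 76.64364 mL
Volume remaining = 100 − 76.64364 = 23.35636 mL
Drug remaining = 23.35636 mL × 1 units/mL = 23.35636 units

23.4 units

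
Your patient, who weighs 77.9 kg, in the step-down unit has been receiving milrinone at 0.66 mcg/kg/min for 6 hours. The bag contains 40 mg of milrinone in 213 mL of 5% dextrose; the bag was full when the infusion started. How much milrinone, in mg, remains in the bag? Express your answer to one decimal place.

21.5 mg

Dose = 0.66 mcg/kg/min × 77.9 kg = 51.414 mcg/min
51.414 mcg/min × 60 min/hr = 3084.84 mcg/hr
Concentration = 40 mg ÷ 213 mL = 0.1877934 mg/mL = 187.7934 mcg/mL
Rate = 3084.84 mcg/hr ÷ 187.7934 mcg/mL = 16.42677 mL/hr
Volume infused = 16.42677 mL/hr × 6 hr = 98.56064 mL
Volume remaining = 213 − 98.56064 = 114.4394 mL
Drug remaining = 114.4394 mL × 187.7934 mcg/mL = 21490.96 mcg = 21.49096 mg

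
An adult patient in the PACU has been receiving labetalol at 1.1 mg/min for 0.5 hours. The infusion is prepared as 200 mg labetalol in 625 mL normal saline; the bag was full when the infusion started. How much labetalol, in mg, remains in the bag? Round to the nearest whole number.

1.1 mg/min × 60 min/hr = 66 mg/hr
Concentration = 200 mg ÷ 625 mL = 0.32 mg/mL
Rate = 66 mg/hr ÷ 0.32 mg/mL = 206.25 mL/hr
Volume infused = 206.25 mL/hr × 0.5 hr = 103.125 mL
Volume remaining = 625 − 103.125 = 521.875 mL
Drug remaining = 521.875 mL × 0.32 mg/mL = 167 mg

167 mg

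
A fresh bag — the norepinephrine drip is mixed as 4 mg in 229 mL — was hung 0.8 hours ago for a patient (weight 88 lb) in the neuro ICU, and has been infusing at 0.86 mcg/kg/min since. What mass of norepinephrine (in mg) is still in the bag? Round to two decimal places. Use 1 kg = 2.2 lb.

2.35 mg

Weight = 88 lb ÷ 2.2 lb/kg = 40 kg
Dose = 0.86 mcg/kg/min × 40 kg = 34.4 mcg/min
34.4 mcg/min × 60 min/hr = 2064 mcg/hr
Concentration = 4 mg ÷ 229 mL = 0.01746725 mg/mL = 17.46725 mcg/mL
Rate = 2064 mcg/hr ÷ 17.46725 mcg/mL = 118.164 mL/hr
Volume infused = 118.164 mL/hr × 0.8 hr = 94.5312 mL
Volume remaining = 229 − 94.5312 = 134.4688 mL
Drug remaining = 134.4688 mL × 17.46725 mcg/mL = 2348.8 mcg = 2.3488 mg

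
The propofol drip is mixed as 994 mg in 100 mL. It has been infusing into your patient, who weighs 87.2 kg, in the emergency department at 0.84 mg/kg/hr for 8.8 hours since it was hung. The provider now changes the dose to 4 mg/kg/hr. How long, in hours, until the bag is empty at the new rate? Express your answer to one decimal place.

Initial rate:
Dose = 0.84 mg/kg/hr × 87.2 kg = 73.248 mg/hr
Concentration = 994 mg ÷ 100 mL = 9.94 mg/mL
Rate = 73.248 mg/hr ÷ 9.94 mg/mL = 7.369014 mL/hr
Volume infused so far = 7.369014 mL/hr × 8.8 hr = 64.84732 mL
Volume remaining = 100 − 64.84732 = 35.15268 mL
New rate:
Dose = 4 mg/kg/hr × 87.2 kg = 348.8 mg/hr
Rate = 348.8 mg/hr ÷ 9.94 mg/mL = 35.09054 mL/hr
Time remaining = 35.15268 mL ÷ 35.09054 mL/hr = 1.001771 hr

1.0 hours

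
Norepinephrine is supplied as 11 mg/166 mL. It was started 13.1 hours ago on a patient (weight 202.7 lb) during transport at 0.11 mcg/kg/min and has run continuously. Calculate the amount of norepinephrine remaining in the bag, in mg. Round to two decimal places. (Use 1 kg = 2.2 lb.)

3.03 mg

Weight = 202.7 lb ÷ 2.2 lb/kg = 92.13636 kg
Dose = 0.11 mcg/kg/min × 92.13636 kg = 10.135 mcg/min
10.135 mcg/min × 60 min/hr = 608.1 mcg/hr
Concentration = 11 mg ÷ 166 mL = 0.06626506 mg/mL = 66.26506 mcg/mL
Rate = 608.1 mcg/hr ÷ 66.26506 mcg/mL = 9.176782 mL/hr
Volume infused = 9.176782 mL/hr × 13.1 hr = 120.2158 mL
Volume remaining = 166 − 120.2158 = 45.78416 mL
Drug remaining = 45.78416 mL × 66.26506 mcg/mL = 3033.89 mcg = 3.03389 mg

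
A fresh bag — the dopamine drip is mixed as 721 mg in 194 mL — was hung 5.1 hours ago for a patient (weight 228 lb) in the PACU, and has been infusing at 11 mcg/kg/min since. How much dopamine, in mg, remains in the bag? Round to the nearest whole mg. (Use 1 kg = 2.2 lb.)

Weight = 228 lb ÷ 2.2 lb/kg = 103.6364 kg
Dose = 11 mcg/kg/min × 103.6364 kg = 1140 mcg/min
1140 mcg/min × 60 min/hr = 68400 mcg/hr
Concentration = 721 mg ÷ 194 mL = 3.716495 mg/mL = 3716.495 mcg/mL
Rate = 68400 mcg/hr ÷ 3716.495 mcg/mL = 18.40444 mL/hr
Volume infused = 18.40444 mL/hr × 5.1 hr = 93.86264 mL
Volume remaining = 194 − 93.86264 = 100.1374 mL
Drug remaining = 100.1374 mL × 3716.495 mcg/mL = 372160 mcg = 372.16 mg

372 mg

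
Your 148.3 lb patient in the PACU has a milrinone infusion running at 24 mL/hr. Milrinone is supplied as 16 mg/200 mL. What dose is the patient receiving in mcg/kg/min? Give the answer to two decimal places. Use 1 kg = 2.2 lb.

Weight = 148.3 lb ÷ 2.2 lb/kg = 67.40909 kg
Concentration = 16 mg ÷ 200 mL = 0.08 mg/mL = 80 mcg/mL
Drug rate = 24 mL/hr × 80 mcg/mL = 1920 mcg/hr
1920 mcg/hr ÷ 60 min/hr = 32 mcg/min
32 mcg/min ÷ 67.40909 kg = 0.4747134 mcg/kg/min

0.47 mcg/kg/min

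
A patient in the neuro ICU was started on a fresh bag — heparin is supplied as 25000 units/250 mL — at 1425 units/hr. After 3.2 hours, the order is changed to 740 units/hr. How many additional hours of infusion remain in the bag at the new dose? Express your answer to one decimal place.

27.6 hours

Initial rate:
Concentration = 25000 units ÷ 250 mL = 100 units/mL
Rate = 1425 units/hr ÷ 100 units/mL = 14.25 mL/hr
Volume infused so far = 14.25 mL/hr × 3.2 hr = 45.6 mL
Volume remaining = 250 − 45.6 = 204.4 mL
New rate:
Rate = 740 units/hr ÷ 100 units/mL = 7.4 mL/hr
Time remaining = 204.4 mL ÷ 7.4 mL/hr = 27.62162 hr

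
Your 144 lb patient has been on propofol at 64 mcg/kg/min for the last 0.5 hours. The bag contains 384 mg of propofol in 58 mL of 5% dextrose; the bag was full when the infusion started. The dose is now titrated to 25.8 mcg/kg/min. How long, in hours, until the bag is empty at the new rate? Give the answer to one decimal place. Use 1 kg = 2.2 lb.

2.5 hours

Initial rate:
Weight = 144 lb ÷ 2.2 lb/kg = 65.45455 kg
Dose = 64 mcg/kg/min × 65.45455 kg = 4189.091 mcg/min
4189.091 mcg/min × 60 min/hr = 251345.5 mcg/hr
Concentration = 384 mg ÷ 58 mL = 6.62069 mg/mL = 6620.69 mcg/mL
Rate = 251345.5 mcg/hr ÷ 6620.69 mcg/mL = 37.96364 mL/hr
Volume infused so far = 37.96364 mL/hr × 0.5 hr = 18.98182 mL
Volume remaining = 58 − 18.98182 = 39.01818 mL
New rate:
Dose = 25.8 mcg/kg/min × 65.45455 kg = 1688.727 mcg/min
1688.727 mcg/min × 60 min/hr = 101323.6 mcg/hr
Rate = 101323.6 mcg/hr ÷ 6620.69 mcg/mL = 15.30409 mL/hr
Time remaining = 39.01818 mL ÷ 15.30409 mL/hr = 2.549526 hr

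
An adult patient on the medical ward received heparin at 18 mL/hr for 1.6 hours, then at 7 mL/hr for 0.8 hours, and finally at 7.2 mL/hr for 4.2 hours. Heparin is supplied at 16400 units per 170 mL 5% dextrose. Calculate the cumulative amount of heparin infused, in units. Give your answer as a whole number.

Concentration = 16400 units ÷ 170 mL = 96.47059 units/mL
Stage 1: 18 mL/hr × 1.6 hr = 28.8 mL → 28.8 mL × 96.47059 units/mL = 2778.353 units
Stage 2: 7 mL/hr × 0.8 hr = 5.6 mL → 5.6 mL × 96.47059 units/mL = 540.2353 units
Stage 3: 7.2 mL/hr × 4.2 hr = 30.24 mL → 30.24 mL × 96.47059 units/mL = 2917.271 units
Total = 2778.353 + 540.2353 + 2917.271 = 6235.859 units

6236 units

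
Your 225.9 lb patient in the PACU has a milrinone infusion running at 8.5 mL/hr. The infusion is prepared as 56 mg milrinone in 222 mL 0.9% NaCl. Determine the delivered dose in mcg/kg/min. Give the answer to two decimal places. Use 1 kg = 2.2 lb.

Weight = 225.9 lb ÷ 2.2 lb/kg = 102.6818 kg
Concentration = 56 mg ÷ 222 mL = 0.2522523 mg/mL = 252.2523 mcg/mL
Drug rate = 8.5 mL/hr × 252.2523 mcg/mL = 2144.144 mcg/hr
2144.144 mcg/hr ÷ 60 min/hr = 35.73574 mcg/min
35.73574 mcg/min ÷ 102.6818 kg = 0.348024 mcg/kg/min

0.35 mcg/kg/min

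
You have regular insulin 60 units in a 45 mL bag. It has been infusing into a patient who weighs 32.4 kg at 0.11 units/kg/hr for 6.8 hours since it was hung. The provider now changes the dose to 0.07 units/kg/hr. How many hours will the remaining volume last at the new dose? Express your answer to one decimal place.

Initial rate:
Dose = 0.11 units/kg/hr × 32.4 kg = 3.564 units/hr
Concentration = 60 units ÷ 45 mL = 1.333333 units/mL
Rate = 3.564 units/hr ÷ 1.333333 units/mL = 2.673 mL/hr
Volume infused so far = 2.673 mL/hr × 6.8 hr = 18.1764 mL
Volume remaining = 45 − 18.1764 = 26.8236 mL
New rate:
Dose = 0.07 units/kg/hr × 32.4 kg = 2.268 units/hr
Rate = 2.268 units/hr ÷ 1.333333 units/mL = 1.701 mL/hr
Time remaining = 26.8236 mL ÷ 1.701 mL/hr = 15.76931 hr

15.8 hours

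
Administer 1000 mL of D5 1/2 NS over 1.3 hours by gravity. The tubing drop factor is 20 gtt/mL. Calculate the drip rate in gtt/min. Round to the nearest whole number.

1000 mL ÷ (1.3 hr × 60 = 78 min) = 12.82051 mL/min
12.82051 mL/min × 20 gtt/mL = 256.4103 gtt/min

256 gtt/min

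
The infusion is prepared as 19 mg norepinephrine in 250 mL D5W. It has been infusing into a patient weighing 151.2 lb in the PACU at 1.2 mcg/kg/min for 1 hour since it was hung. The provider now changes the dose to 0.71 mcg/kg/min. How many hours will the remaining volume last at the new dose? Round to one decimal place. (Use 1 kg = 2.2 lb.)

4.8 hours

Initial rate:
Weight = 151.2 lb ÷ 2.2 lb/kg = 68.72727 kg
Dose = 1.2 mcg/kg/min × 68.72727 kg = 82.47273 mcg/min
82.47273 mcg/min × 60 min/hr = 4948.364 mcg/hr
Concentration = 19 mg ÷ 250 mL = 0.076 mg/mL = 76 mcg/mL
Rate = 4948.364 mcg/hr ÷ 76 mcg/mL = 65.11005 mL/hr
Volume infused so far = 65.11005 mL/hr × 1 hr = 65.11005 mL
Volume remaining = 250 − 65.11005 = 184.89 mL
New rate:
Dose = 0.71 mcg/kg/min × 68.72727 kg = 48.79636 mcg/min
48.79636 mcg/min × 60 min/hr = 2927.782 mcg/hr
Rate = 2927.782 mcg/hr ÷ 76 mcg/mL = 38.52344 mL/hr
Time remaining = 184.89 mL ÷ 38.52344 mL/hr = 4.799414 hr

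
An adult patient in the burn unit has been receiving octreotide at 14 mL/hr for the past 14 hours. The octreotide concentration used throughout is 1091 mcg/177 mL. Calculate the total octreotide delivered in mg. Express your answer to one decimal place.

Concentration = 1091 mcg ÷ 177 mL = 6.163842 mcg/mL
Drug rate = 14 mL/hr × 6.163842 mcg/mL = 86.29379 mcg/hr
Total = 86.29379 mcg/hr × 14 hr = 1208.113 mcg = 1.208113 mg

1.2 mg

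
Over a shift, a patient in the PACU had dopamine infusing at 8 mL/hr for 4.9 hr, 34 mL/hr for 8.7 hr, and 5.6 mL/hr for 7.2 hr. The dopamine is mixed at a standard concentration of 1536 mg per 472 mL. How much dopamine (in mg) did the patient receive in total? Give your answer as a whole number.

Concentration = 1536 mg ÷ 472 mL = 3.254237 mg/mL
Stage 1: 8 mL/hr × 4.9 hr = 39.2 mL → 39.2 mL × 3.254237 mg/mL = 127.5661 mg
Stage 2: 34 mL/hr × 8.7 hr = 295.8 mL → 295.8 mL × 3.254237 mg/mL = 962.6034 mg
Stage 3: 5.6 mL/hr × 7.2 hr = 40.32 mL → 40.32 mL × 3.254237 mg/mL = 131.2108 mg
Total = 127.5661 + 962.6034 + 131.2108 = 1221.38 mg

1221 mg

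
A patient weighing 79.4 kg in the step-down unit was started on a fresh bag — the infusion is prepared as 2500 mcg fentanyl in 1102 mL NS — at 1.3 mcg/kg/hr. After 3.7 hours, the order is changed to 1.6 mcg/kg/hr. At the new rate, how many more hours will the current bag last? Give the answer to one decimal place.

Initial rate:
Dose = 1.3 mcg/kg/hr × 79.4 kg = 103.22 mcg/hr
Concentration = 2500 mcg ÷ 1102 mL = 2.268603 mcg/mL
Rate = 103.22 mcg/hr ÷ 2.268603 mcg/mL = 45.49938 mL/hr
Volume infused so far = 45.49938 mL/hr × 3.7 hr = 168.3477 mL
Volume remaining = 1102 − 168.3477 = 933.6523 mL
New rate:
Dose = 1.6 mcg/kg/hr × 79.4 kg = 127.04 mcg/hr
Rate = 127.04 mcg/hr ÷ 2.268603 mcg/mL = 55.99923 mL/hr
Time remaining = 933.6523 mL ÷ 55.99923 mL/hr = 16.67259 hr

16.7 hours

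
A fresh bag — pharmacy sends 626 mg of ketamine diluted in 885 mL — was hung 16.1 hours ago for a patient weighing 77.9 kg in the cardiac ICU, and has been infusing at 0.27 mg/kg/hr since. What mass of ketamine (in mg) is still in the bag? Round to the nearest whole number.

Dose = 0.27 mg/kg/hr × 77.9 kg = 21.033 mg/hr
Concentration = 626 mg ÷ 885 mL = 0.7073446 mg/mL
Rate = 21.033 mg/hr ÷ 0.7073446 mg/mL = 29.73515 mL/hr
Volume infused = 29.73515 mL/hr × 16.1 hr = 478.7359 mL
Volume remaining = 885 − 478.7359 = 406.2641 mL
Drug remaining = 406.2641 mL × 0.7073446 mg/mL = 287.3687 mg

287 mg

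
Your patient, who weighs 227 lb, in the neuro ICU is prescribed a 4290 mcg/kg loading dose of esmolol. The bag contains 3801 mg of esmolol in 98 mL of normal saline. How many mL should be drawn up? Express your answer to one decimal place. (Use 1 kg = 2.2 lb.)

Weight = 227 lb ÷ 2.2 lb/kg = 103.1818 kg
Dose = 4290 mcg/kg × 103.1818 kg = 442650 mcg
Concentration = 3801 mg ÷ 98 mL = 38.78571 mg/mL = 38785.71 mcg/mL
Volume = 442650 mcg ÷ 38785.71 mcg/mL = 11.41271 mL

11.4 mL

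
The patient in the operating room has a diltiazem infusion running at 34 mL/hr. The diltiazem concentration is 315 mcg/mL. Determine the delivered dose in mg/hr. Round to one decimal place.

Concentration = 315 mcg/mL = 0.315 mg/mL
Drug rate = 34 mL/hr × 0.315 mg/mL = 10.71 mg/hr

10.7 mg/hr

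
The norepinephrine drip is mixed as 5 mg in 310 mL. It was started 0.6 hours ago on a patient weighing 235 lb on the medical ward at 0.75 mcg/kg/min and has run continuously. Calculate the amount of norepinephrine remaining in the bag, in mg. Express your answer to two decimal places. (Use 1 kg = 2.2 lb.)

2.12 mg

Weight = 235 lb ÷ 2.2 lb/kg = 106.8182 kg
Dose = 0.75 mcg/kg/min × 106.8182 kg = 80.11364 mcg/min
80.11364 mcg/min × 60 min/hr = 4806.818 mcg/hr
Concentration = 5 mg ÷ 310 mL = 0.01612903 mg/mL = 16.12903 mcg/mL
Rate = 4806.818 mcg/hr ÷ 16.12903 mcg/mL = 298.0227 mL/hr
Volume infused = 298.0227 mL/hr × 0.6 hr = 178.8136 mL
Volume remaining = 310 − 178.8136 = 131.1864 mL
Drug remaining = 131.1864 mL × 16.12903 mcg/mL = 2115.909 mcg = 2.115909 mg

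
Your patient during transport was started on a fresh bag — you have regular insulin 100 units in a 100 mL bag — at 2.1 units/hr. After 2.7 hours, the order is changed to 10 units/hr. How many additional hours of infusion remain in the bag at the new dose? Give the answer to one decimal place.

Initial rate:
Concentration = 100 units ÷ 100 mL = 1 units/mL
Rate = 2.1 units/hr ÷ 1 units/mL = 2.1 mL/hr
Volume infused so far = 2.1 mL/hr × 2.7 hr = 5.67 mL
Volume remaining = 100 − 5.67 = 94.33 mL
New rate:
Rate = 10 units/hr ÷ 1 units/mL = 10 mL/hr
Time remaining = 94.33 mL ÷ 10 mL/hr = 9.433 hr

9.4 hours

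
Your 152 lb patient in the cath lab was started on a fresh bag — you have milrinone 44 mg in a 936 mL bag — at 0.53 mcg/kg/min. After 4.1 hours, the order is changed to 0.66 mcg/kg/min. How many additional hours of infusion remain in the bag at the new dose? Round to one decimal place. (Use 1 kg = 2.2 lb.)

Initial rate:
Weight = 152 lb ÷ 2.2 lb/kg = 69.09091 kg
Dose = 0.53 mcg/kg/min × 69.09091 kg = 36.61818 mcg/min
36.61818 mcg/min × 60 min/hr = 2197.091 mcg/hr
Concentration = 44 mg ÷ 936 mL = 0.04700855 mg/mL = 47.00855 mcg/mL
Rate = 2197.091 mcg/hr ÷ 47.00855 mcg/mL = 46.73812 mL/hr
Volume infused so far = 46.73812 mL/hr × 4.1 hr = 191.6263 mL
Volume remaining = 936 − 191.6263 = 744.3737 mL
New rate:
Dose = 0.66 mcg/kg/min × 69.09091 kg = 45.6 mcg/min
45.6 mcg/min × 60 min/hr = 2736 mcg/hr
Rate = 2736 mcg/hr ÷ 47.00855 mcg/mL = 58.20218 mL/hr
Time remaining = 744.3737 mL ÷ 58.20218 mL/hr = 12.78945 hr

12.8 hours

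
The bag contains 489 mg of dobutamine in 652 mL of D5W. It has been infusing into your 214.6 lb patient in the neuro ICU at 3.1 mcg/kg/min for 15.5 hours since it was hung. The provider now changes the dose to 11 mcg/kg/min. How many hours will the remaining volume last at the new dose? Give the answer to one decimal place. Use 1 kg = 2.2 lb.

Initial rate:
Weight = 214.6 lb ÷ 2.2 lb/kg = 97.54545 kg
Dose = 3.1 mcg/kg/min × 97.54545 kg = 302.3909 mcg/min
302.3909 mcg/min × 60 min/hr = 18143.45 mcg/hr
Concentration = 489 mg ÷ 652 mL = 0.75 mg/mL = 750 mcg/mL
Rate = 18143.45 mcg/hr ÷ 750 mcg/mL = 24.19127 mL/hr
Volume infused so far = 24.19127 mL/hr × 15.5 hr = 374.9647 mL
Volume remaining = 652 − 374.9647 = 277.0353 mL
New rate:
Dose = 11 mcg/kg/min × 97.54545 kg = 1073 mcg/min
1073 mcg/min × 60 min/hr = 64380 mcg/hr
Rate = 64380 mcg/hr ÷ 750 mcg/mL = 85.84 mL/hr
Time remaining = 277.0353 mL ÷ 85.84 mL/hr = 3.227345 hr

3.2 hours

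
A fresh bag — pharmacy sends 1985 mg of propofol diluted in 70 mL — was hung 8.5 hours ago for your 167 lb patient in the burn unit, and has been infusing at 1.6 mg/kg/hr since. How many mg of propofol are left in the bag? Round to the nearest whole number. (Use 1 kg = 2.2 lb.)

953 mg

Weight = 167 lb ÷ 2.2 lb/kg = 75.90909 kg
Dose = 1.6 mg/kg/hr × 75.90909 kg = 121.4545 mg/hr
Concentration = 1985 mg ÷ 70 mL = 28.35714 mg/mL
Rate = 121.4545 mg/hr ÷ 28.35714 mg/mL = 4.283032 mL/hr
Volume infused = 4.283032 mL/hr × 8.5 hr = 36.40577 mL
Volume remaining = 70 − 36.40577 = 33.59423 mL
Drug remaining = 33.59423 mL × 28.35714 mg/mL = 952.6364 mg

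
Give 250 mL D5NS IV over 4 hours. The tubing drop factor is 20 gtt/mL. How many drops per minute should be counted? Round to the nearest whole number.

21 gtt/min

250 mL ÷ (4 hr × 60 = 240 min) = 1.041667 mL/min
1.041667 mL/min × 20 gtt/mL = 20.83333 gtt/min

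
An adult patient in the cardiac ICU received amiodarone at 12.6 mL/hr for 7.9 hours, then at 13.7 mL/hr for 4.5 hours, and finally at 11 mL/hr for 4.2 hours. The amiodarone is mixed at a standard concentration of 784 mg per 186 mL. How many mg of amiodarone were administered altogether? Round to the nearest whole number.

874 mg

Concentration = 784 mg ÷ 186 mL = 4.215054 mg/mL
Stage 1: 12.6 mL/hr × 7.9 hr = 99.54 mL → 99.54 mL × 4.215054 mg/mL = 419.5665 mg
Stage 2: 13.7 mL/hr × 4.5 hr = 61.65 mL → 61.65 mL × 4.215054 mg/mL = 259.8581 mg
Stage 3: 11 mL/hr × 4.2 hr = 46.2 mL → 46.2 mL × 4.215054 mg/mL = 194.7355 mg
Total = 419.5665 + 259.8581 + 194.7355 = 874.16 mg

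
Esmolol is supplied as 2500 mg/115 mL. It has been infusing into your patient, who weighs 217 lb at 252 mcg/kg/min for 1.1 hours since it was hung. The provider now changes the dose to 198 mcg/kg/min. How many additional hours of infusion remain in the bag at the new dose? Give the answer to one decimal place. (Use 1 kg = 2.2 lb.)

0.7 hours

Initial rate:
Weight = 217 lb ÷ 2.2 lb/kg = 98.63636 kg
Dose = 252 mcg/kg/min × 98.63636 kg = 24856.36 mcg/min
24856.36 mcg/min × 60 min/hr = 1491382 mcg/hr
Concentration = 2500 mg ÷ 115 mL = 21.73913 mg/mL = 21739.13 mcg/mL
Rate = 1491382 mcg/hr ÷ 21739.13 mcg/mL = 68.60356 mL/hr
Volume infused so far = 68.60356 mL/hr × 1.1 hr = 75.46392 mL
Volume remaining = 115 − 75.46392 = 39.53608 mL
New rate:
Dose = 198 mcg/kg/min × 98.63636 kg = 19530 mcg/min
19530 mcg/min × 60 min/hr = 1171800 mcg/hr
Rate = 1171800 mcg/hr ÷ 21739.13 mcg/mL = 53.9028 mL/hr
Time remaining = 39.53608 mL ÷ 53.9028 mL/hr = 0.7334699 hr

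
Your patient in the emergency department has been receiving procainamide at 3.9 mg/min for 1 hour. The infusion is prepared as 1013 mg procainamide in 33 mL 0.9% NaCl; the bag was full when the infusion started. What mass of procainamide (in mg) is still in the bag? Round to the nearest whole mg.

779 mg

3.9 mg/min × 60 min/hr = 234 mg/hr
Concentration = 1013 mg ÷ 33 mL = 30.69697 mg/mL
Rate = 234 mg/hr ÷ 30.69697 mg/mL = 7.622902 mL/hr
Volume infused = 7.622902 mL/hr × 1 hr = 7.622902 mL
Volume remaining = 33 − 7.622902 = 25.3771 mL
Drug remaining = 25.3771 mL × 30.69697 mg/mL = 779 mg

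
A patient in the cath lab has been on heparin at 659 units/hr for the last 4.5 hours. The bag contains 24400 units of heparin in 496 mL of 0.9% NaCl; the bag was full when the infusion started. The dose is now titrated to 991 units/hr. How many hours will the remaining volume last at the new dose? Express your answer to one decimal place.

21.6 hours

Initial rate:
Concentration = 24400 units ÷ 496 mL = 49.19355 units/mL
Rate = 659 units/hr ÷ 49.19355 units/mL = 13.39607 mL/hr
Volume infused so far = 13.39607 mL/hr × 4.5 hr = 60.2823 mL
Volume remaining = 496 − 60.2823 = 435.7177 mL
New rate:
Rate = 991 units/hr ÷ 49.19355 units/mL = 20.14492 mL/hr
Time remaining = 435.7177 mL ÷ 20.14492 mL/hr = 21.62916 hr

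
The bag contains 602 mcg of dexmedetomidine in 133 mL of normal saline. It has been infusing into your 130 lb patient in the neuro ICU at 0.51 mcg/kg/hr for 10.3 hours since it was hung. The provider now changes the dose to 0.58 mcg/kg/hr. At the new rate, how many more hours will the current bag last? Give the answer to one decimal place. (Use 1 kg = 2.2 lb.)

8.5 hours

Initial rate:
Weight = 130 lb ÷ 2.2 lb/kg = 59.09091 kg
Dose = 0.51 mcg/kg/hr × 59.09091 kg = 30.13636 mcg/hr
Concentration = 602 mcg ÷ 133 mL = 4.526316 mcg/mL
Rate = 30.13636 mcg/hr ÷ 4.526316 mcg/mL = 6.658034 mL/hr
Volume infused so far = 6.658034 mL/hr × 10.3 hr = 68.57775 mL
Volume remaining = 133 − 68.57775 = 64.42225 mL
New rate:
Dose = 0.58 mcg/kg/hr × 59.09091 kg = 34.27273 mcg/hr
Rate = 34.27273 mcg/hr ÷ 4.526316 mcg/mL = 7.571882 mL/hr
Time remaining = 64.42225 mL ÷ 7.571882 mL/hr = 8.50809 hr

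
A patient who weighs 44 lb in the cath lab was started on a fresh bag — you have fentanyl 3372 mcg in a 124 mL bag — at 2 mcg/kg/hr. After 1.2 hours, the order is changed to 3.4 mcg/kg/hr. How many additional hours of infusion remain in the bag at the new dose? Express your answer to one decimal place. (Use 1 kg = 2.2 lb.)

48.9 hours

Initial rate:
Weight = 44 lb ÷ 2.2 lb/kg = 20 kg
Dose = 2 mcg/kg/hr × 20 kg = 40 mcg/hr
Concentration = 3372 mcg ÷ 124 mL = 27.19355 mcg/mL
Rate = 40 mcg/hr ÷ 27.19355 mcg/mL = 1.470937 mL/hr
Volume infused so far = 1.470937 mL/hr × 1.2 hr = 1.765125 mL
Volume remaining = 124 − 1.765125 = 122.2349 mL
New rate:
Dose = 3.4 mcg/kg/hr × 20 kg = 68 mcg/hr
Rate = 68 mcg/hr ÷ 27.19355 mcg/mL = 2.500593 mL/hr
Time remaining = 122.2349 mL ÷ 2.500593 mL/hr = 48.88235 hr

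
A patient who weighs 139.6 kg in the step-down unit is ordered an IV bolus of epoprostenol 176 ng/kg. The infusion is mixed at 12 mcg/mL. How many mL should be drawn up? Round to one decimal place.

2.0 mL

Dose = 176 ng/kg × 139.6 kg = 24569.6 ng
Concentration = 12 mcg/mL = 12000 ng/mL
Volume = 24569.6 ng ÷ 12000 ng/mL = 2.047467 mL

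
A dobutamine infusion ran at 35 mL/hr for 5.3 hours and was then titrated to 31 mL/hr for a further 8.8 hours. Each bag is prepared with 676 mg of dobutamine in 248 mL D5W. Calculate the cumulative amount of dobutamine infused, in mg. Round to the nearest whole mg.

Concentration = 676 mg ÷ 248 mL = 2.725806 mg/mL
Stage 1: 35 mL/hr × 5.3 hr = 185.5 mL → 185.5 mL × 2.725806 mg/mL = 505.6371 mg
Stage 2: 31 mL/hr × 8.8 hr = 272.8 mL → 272.8 mL × 2.725806 mg/mL = 743.6 mg
Total = 505.6371 + 743.6 = 1249.237 mg

1249 mg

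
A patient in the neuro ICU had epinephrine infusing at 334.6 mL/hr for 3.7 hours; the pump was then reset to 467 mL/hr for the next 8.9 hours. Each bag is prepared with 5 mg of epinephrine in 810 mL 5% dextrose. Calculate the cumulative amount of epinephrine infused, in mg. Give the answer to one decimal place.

Concentration = 5 mg ÷ 810 mL = 0.00617284 mg/mL
Stage 1: 334.6 mL/hr × 3.7 hr = 1238.02 mL → 1238.02 mL × 0.00617284 mg/mL = 7.642099 mg
Stage 2: 467 mL/hr × 8.9 hr = 4156.3 mL → 4156.3 mL × 0.00617284 mg/mL = 25.65617 mg
Total = 7.642099 + 25.65617 = 33.29827 mg

33.3 mg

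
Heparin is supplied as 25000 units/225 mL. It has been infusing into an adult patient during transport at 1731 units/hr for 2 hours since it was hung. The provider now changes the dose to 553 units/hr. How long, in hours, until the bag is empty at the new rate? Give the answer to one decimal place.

Initial rate:
Concentration = 25000 units ÷ 225 mL = 111.1111 units/mL
Rate = 1731 units/hr ÷ 111.1111 units/mL = 15.579 mL/hr
Volume infused so far = 15.579 mL/hr × 2 hr = 31.158 mL
Volume remaining = 225 − 31.158 = 193.842 mL
New rate:
Rate = 553 units/hr ÷ 111.1111 units/mL = 4.977 mL/hr
Time remaining = 193.842 mL ÷ 4.977 mL/hr = 38.94756 hr

38.9 hours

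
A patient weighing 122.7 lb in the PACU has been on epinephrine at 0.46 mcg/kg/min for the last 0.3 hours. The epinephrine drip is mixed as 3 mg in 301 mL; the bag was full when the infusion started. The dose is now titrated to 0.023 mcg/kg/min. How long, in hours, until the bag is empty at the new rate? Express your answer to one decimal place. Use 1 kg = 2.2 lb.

33.0 hours

Initial rate:
Weight = 122.7 lb ÷ 2.2 lb/kg = 55.77273 kg
Dose = 0.46 mcg/kg/min × 55.77273 kg = 25.65545 mcg/min
25.65545 mcg/min × 60 min/hr = 1539.327 mcg/hr
Concentration = 3 mg ÷ 301 mL = 0.009966777 mg/mL = 9.966777 mcg/mL
Rate = 1539.327 mcg/hr ÷ 9.966777 mcg/mL = 154.4458 mL/hr
Volume infused so far = 154.4458 mL/hr × 0.3 hr = 46.33375 mL
Volume remaining = 301 − 46.33375 = 254.6662 mL
New rate:
Dose = 0.023 mcg/kg/min × 55.77273 kg = 1.282773 mcg/min
1.282773 mcg/min × 60 min/hr = 76.96636 mcg/hr
Rate = 76.96636 mcg/hr ÷ 9.966777 mcg/mL = 7.722292 mL/hr
Time remaining = 254.6662 mL ÷ 7.722292 mL/hr = 32.97807 hr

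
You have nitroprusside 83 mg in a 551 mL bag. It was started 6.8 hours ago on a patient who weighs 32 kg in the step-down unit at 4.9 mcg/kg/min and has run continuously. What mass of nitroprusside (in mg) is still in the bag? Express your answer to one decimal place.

19.0 mg

Dose = 4.9 mcg/kg/min × 32 kg = 156.8 mcg/min
156.8 mcg/min × 60 min/hr = 9408 mcg/hr
Concentration = 83 mg ÷ 551 mL = 0.1506352 mg/mL = 150.6352 mcg/mL
Rate = 9408 mcg/hr ÷ 150.6352 mcg/mL = 62.45552 mL/hr
Volume infused = 62.45552 mL/hr × 6.8 hr = 424.6975 mL
Volume remaining = 551 − 424.6975 = 126.3025 mL
Drug remaining = 126.3025 mL × 150.6352 mcg/mL = 19025.6 mcg = 19.0256 mg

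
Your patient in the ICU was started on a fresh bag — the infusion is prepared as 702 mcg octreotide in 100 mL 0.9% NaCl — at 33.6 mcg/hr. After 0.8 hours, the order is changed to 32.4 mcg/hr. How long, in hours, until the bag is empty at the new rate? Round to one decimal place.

Initial rate:
Concentration = 702 mcg ÷ 100 mL = 7.02 mcg/mL
Rate = 33.6 mcg/hr ÷ 7.02 mcg/mL = 4.786325 mL/hr
Volume infused so far = 4.786325 mL/hr × 0.8 hr = 3.82906 mL
Volume remaining = 100 − 3.82906 = 96.17094 mL
New rate:
Rate = 32.4 mcg/hr ÷ 7.02 mcg/mL = 4.615385 mL/hr
Time remaining = 96.17094 mL ÷ 4.615385 mL/hr = 20.83704 hr

20.8 hours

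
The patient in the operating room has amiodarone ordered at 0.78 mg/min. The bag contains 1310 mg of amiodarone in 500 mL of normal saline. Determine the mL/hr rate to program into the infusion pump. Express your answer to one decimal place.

17.9 mL/hr

0.78 mg/min × 60 min/hr = 46.8 mg/hr
Concentration = 1310 mg ÷ 500 mL = 2.62 mg/mL
Rate = 46.8 mg/hr ÷ 2.62 mg/mL = 17.8626 mL/hr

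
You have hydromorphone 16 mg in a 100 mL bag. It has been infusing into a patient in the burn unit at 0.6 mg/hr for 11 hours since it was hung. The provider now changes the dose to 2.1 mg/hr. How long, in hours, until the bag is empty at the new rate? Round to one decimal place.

4.5 hours

Initial rate:
Concentration = 16 mg ÷ 100 mL = 0.16 mg/mL
Rate = 0.6 mg/hr ÷ 0.16 mg/mL = 3.75 mL/hr
Volume infused so far = 3.75 mL/hr × 11 hr = 41.25 mL
Volume remaining = 100 − 41.25 = 58.75 mL
New rate:
Rate = 2.1 mg/hr ÷ 0.16 mg/mL = 13.125 mL/hr
Time remaining = 58.75 mL ÷ 13.125 mL/hr = 4.47619 hr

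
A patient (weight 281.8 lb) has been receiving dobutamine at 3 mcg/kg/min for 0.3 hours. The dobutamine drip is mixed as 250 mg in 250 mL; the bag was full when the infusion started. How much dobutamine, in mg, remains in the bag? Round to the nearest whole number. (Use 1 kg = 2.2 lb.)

Weight = 281.8 lb ÷ 2.2 lb/kg = 128.0909 kg
Dose = 3 mcg/kg/min × 128.0909 kg = 384.2727 mcg/min
384.2727 mcg/min × 60 min/hr = 23056.36 mcg/hr
Concentration = 250 mg ÷ 250 mL = 1 mg/mL = 1000 mcg/mL
Rate = 23056.36 mcg/hr ÷ 1000 mcg/mL = 23.05636 mL/hr
Volume infused = 23.05636 mL/hr × 0.3 hr = 6.916909 mL
Volume remaining = 250 − 6.916909 = 243.0831 mL
Drug remaining = 243.0831 mL × 1000 mcg/mL = 243083.1 mcg = 243.0831 mg

243 mg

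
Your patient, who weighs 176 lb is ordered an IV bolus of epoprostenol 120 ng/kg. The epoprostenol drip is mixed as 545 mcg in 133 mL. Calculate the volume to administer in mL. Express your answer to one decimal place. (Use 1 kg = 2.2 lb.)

Weight = 176 lb ÷ 2.2 lb/kg = 80 kg
Dose = 120 ng/kg × 80 kg = 9600 ng
Concentration = 545 mcg ÷ 133 mL = 4.097744 mcg/mL = 4097.744 ng/mL
Volume = 9600 ng ÷ 4097.744 ng/mL = 2.342752 mL

2.3 mL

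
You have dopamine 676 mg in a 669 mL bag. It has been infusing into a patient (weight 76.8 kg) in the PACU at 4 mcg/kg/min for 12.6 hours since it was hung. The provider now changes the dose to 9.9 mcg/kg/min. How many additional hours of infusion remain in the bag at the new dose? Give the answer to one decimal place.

9.7 hours

Initial rate:
Dose = 4 mcg/kg/min × 76.8 kg = 307.2 mcg/min
307.2 mcg/min × 60 min/hr = 18432 mcg/hr
Concentration = 676 mg ÷ 669 mL = 1.010463 mg/mL = 1010.463 mcg/mL
Rate = 18432 mcg/hr ÷ 1010.463 mcg/mL = 18.24114 mL/hr
Volume infused so far = 18.24114 mL/hr × 12.6 hr = 229.8383 mL
Volume remaining = 669 − 229.8383 = 439.1617 mL
New rate:
Dose = 9.9 mcg/kg/min × 76.8 kg = 760.32 mcg/min
760.32 mcg/min × 60 min/hr = 45619.2 mcg/hr
Rate = 45619.2 mcg/hr ÷ 1010.463 mcg/mL = 45.14681 mL/hr
Time remaining = 439.1617 mL ÷ 45.14681 mL/hr = 9.727413 hr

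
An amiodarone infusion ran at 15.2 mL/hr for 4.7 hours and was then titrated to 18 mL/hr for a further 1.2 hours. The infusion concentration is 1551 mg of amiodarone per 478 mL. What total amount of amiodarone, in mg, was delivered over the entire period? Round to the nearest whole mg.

Concentration = 1551 mg ÷ 478 mL = 3.24477 mg/mL
Stage 1: 15.2 mL/hr × 4.7 hr = 71.44 mL → 71.44 mL × 3.24477 mg/mL = 231.8064 mg
Stage 2: 18 mL/hr × 1.2 hr = 21.6 mL → 21.6 mL × 3.24477 mg/mL = 70.08703 mg
Total = 231.8064 + 70.08703 = 301.8934 mg

302 mg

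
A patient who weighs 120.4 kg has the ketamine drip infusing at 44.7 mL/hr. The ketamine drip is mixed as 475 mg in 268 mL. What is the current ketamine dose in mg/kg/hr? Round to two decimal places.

0.66 mg/kg/hr

Concentration = 475 mg ÷ 268 mL = 1.772388 mg/mL
Drug rate = 44.7 mL/hr × 1.772388 mg/mL = 79.22575 mg/hr
79.22575 mg/hr ÷ 120.4 kg = 0.6580211 mg/kg/hr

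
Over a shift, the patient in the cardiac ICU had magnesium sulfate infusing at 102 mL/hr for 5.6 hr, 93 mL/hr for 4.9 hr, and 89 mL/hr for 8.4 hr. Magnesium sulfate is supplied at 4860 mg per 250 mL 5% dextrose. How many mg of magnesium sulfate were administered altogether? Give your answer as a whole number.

Concentration = 4860 mg ÷ 250 mL = 19.44 mg/mL
Stage 1: 102 mL/hr × 5.6 hr = 571.2 mL → 571.2 mL × 19.44 mg/mL = 11104.13 mg
Stage 2: 93 mL/hr × 4.9 hr = 455.7 mL → 455.7 mL × 19.44 mg/mL = 8858.808 mg
Stage 3: 89 mL/hr × 8.4 hr = 747.6 mL → 747.6 mL × 19.44 mg/mL = 14533.34 mg
Total = 11104.13 + 8858.808 + 14533.34 = 34496.28 mg

34496 mg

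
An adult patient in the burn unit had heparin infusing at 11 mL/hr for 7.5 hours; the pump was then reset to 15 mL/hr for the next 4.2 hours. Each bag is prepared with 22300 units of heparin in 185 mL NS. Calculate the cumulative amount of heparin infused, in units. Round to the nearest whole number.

17539 units

Concentration = 22300 units ÷ 185 mL = 120.5405 units/mL
Stage 1: 11 mL/hr × 7.5 hr = 82.5 mL → 82.5 mL × 120.5405 units/mL = 9944.595 units
Stage 2: 15 mL/hr × 4.2 hr = 63 mL → 63 mL × 120.5405 units/mL = 7594.054 units
Total = 9944.595 + 7594.054 = 17538.65 units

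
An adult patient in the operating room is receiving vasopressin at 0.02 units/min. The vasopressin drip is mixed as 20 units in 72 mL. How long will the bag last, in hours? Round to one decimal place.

0.02 units/min × 60 min/hr = 1.2 units/hr
Concentration = 20 units ÷ 72 mL = 0.2777778 units/mL
Rate = 1.2 units/hr ÷ 0.2777778 units/mL = 4.32 mL/hr
Duration = 72 mL ÷ 4.32 mL/hr = 16.66667 hr

16.7 hours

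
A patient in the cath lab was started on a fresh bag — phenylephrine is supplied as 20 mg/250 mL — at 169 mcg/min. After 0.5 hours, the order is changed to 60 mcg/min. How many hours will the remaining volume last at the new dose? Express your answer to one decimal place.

4.1 hours

Initial rate:
169 mcg/min × 60 min/hr = 10140 mcg/hr
Concentration = 20 mg ÷ 250 mL = 0.08 mg/mL = 80 mcg/mL
Rate = 10140 mcg/hr ÷ 80 mcg/mL = 126.75 mL/hr
Volume infused so far = 126.75 mL/hr × 0.5 hr = 63.375 mL
Volume remaining = 250 − 63.375 = 186.625 mL
New rate:
60 mcg/min × 60 min/hr = 3600 mcg/hr
Rate = 3600 mcg/hr ÷ 80 mcg/mL = 45 mL/hr
Time remaining = 186.625 mL ÷ 45 mL/hr = 4.147222 hr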